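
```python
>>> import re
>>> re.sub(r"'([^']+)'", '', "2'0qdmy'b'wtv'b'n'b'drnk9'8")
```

'2bbb8'

Matches: at [1:8] → "'0qdmy'"; at [9:14] → "'wtv'"; at [15:18] → "'n'"; at [19:26] → "'drnk9'".
`sub` substitutes '' at each match site.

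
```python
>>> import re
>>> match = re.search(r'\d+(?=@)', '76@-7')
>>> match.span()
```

(0, 2)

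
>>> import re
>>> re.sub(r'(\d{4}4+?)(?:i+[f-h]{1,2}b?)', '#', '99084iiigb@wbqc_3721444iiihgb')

The pattern matches exactly 4 of a digit, then one or more of the literal '4' (lazy) (captured); then one or more of the literal 'i', then 1 to 2 of a character in [f-h], then optionally a literal 'b' (non-capturing group).
Matches: at [0:10] → '99084iiigb'; at [16:29] → '3721444iiihgb'.
`sub` substitutes '#' at each match site.

'#@wbqc_#'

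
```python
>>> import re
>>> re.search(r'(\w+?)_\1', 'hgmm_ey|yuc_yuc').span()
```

(8, 15)

The backreference `\1` re-matches whatever the first group consumed, character for character.
Unlike `match`, `search` isn't anchored — it looks for the pattern anywhere in the string.
The match spans [8:15] → 'yuc_yuc'.
Captured: group 1 = 'yuc'.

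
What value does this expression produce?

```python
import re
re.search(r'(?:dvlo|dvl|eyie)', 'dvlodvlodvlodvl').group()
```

'dvlo'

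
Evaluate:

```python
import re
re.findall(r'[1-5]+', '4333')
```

With no groups in the pattern, `findall` gives back each whole match — 1 here.

['4333']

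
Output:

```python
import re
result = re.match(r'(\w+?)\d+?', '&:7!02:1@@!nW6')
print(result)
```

None

The pattern matches one or more of a word character (lazy) (captured); then one or more of a digit (lazy).
`re.match` only tries the pattern at the start of the string.
Here position 0 doesn't satisfy it, so the call returns None.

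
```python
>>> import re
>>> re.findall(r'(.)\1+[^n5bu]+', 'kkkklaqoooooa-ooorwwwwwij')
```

A backreference is literal: `\1` must see the identical characters the first group matched.
Scanning left to right: at [0:25] match 'kkkklaqoooooa-ooorwwwwwij', group 1 = 'k'.
One capturing group, so `findall` returns just the captured substring from the one match — 1 in all.

['k']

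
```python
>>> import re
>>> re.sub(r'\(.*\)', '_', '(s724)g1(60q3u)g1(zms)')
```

Matches: at [0:22] → '(s724)g1(60q3u)g1(zms)'.
Each match is replaced by '_'.

'_'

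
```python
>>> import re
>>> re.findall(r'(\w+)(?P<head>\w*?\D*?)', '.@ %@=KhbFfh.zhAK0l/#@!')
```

[('KhbFfh', ''), ('zhAK0l', '')]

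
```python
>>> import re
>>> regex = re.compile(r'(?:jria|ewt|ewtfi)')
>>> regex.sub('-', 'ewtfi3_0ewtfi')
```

'-fi3_0-fi'

Alternation tries branches left to right and keeps the first one that lets the overall match succeed at that position.
Each match is replaced by '-'.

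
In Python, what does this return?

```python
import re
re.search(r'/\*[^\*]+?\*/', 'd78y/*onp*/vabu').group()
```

Unlike `match`, `search` isn't anchored — it looks for the pattern anywhere in the string.
The match spans [4:11] → '/*onp*/'.

'/*onp*/'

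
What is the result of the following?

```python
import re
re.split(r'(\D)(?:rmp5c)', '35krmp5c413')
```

['35', 'k', '413']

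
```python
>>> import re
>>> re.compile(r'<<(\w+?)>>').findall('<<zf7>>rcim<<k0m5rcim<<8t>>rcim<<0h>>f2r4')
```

Scanning left to right: at [0:7] match '<<zf7>>', group 1 = 'zf7'; at [21:27] match '<<8t>>', group 1 = '8t'; at [31:37] match '<<0h>>', group 1 = '0h'.
`findall` collects group 1 from each match (3 total).

['zf7', '8t', '0h']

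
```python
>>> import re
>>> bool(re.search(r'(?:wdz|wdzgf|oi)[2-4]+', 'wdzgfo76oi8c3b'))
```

False

`search` walks the string left to right and returns the first match it finds.
Here the pattern never matches, so the call returns None, and `bool(None)` is False.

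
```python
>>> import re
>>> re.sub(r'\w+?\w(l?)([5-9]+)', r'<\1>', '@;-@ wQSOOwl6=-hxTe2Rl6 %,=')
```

'@;-@ <l>=-<l> %,='

The pattern matches one or more of a word character (lazy), then a word character; then optionally a literal 'l' (captured); then one or more of a character in [5-9] (captured).
A non-greedy quantifier consumes as few characters as it can — just enough that the remainder of the pattern still matches from where it stops; whatever follows it matches normally.
Matches: at [5:13] → 'wQSOOwl6'; at [15:23] → 'hxTe2Rl6'.
The replacement refers to a captured group, so each match is rewritten using its own captured text.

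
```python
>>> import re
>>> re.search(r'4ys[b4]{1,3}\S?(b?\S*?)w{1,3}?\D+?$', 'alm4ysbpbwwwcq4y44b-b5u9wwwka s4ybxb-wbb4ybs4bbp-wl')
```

Here no position works, so the call returns None.

None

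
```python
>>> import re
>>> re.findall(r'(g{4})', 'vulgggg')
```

With a single group, `findall` returns only what that group captured — 1 item.

['gggg']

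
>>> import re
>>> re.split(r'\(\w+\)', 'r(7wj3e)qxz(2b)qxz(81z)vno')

['r', 'qxz', 'qxz', 'vno']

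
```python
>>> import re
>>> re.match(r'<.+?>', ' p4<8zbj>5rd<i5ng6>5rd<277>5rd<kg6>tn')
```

`re.match` won't scan ahead — the pattern has to work from the very first character.
Here the pattern fails at index 0, so the call returns None.

None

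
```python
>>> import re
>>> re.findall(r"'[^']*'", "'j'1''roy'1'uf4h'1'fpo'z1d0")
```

["'j'", "''", "'1'", "'1'"]

With no groups in the pattern, `findall` gives back each whole match — 4 here.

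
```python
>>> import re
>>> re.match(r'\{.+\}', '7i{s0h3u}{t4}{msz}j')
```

None

`re.match` won't scan ahead — the pattern has to work from the very first character.
Here the pattern fails at index 0, so the call returns None.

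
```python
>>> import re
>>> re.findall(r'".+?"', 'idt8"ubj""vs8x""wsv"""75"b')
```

['"ubj"', '"vs8x"', '"wsv"', '""75"']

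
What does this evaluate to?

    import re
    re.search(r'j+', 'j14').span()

(0, 1)

This matches one or more of a literal 'j'.
The match spans [0:1] → 'j'.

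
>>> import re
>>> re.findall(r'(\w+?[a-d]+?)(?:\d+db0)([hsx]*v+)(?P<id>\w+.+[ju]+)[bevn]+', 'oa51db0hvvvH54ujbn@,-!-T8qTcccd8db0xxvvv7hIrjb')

[('oa', 'hvvv', 'H54ujbn@,-!-T8qTcccd8db0xxvvv7hIrj')]

Pattern: one or more of a word character (lazy), then one or more of a character in [a-d] (lazy) (captured); then one or more of a digit, then the literal 'db0' (non-capturing group); then zero or more of one of [hsx], then one or more of a literal 'v' (captured); then one or more of a word character, then one or more of any character, then one or more of one of [ju] (captured as 'id'); then one or more of one of [bevn].
Matches: at [0:46] match 'oa51db0hvvvH54ujbn@,-!-T8qTcccd8db0xxvvv7hIrjb', groups = ('oa', 'hvvv', 'H54ujbn@,-!-T8qTcccd8db0xxvvv7hIrj').
Multiple groups make `findall` return tuples — one 3-tuple for the one match.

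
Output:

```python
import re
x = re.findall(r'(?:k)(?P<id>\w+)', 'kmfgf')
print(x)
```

['mfgf']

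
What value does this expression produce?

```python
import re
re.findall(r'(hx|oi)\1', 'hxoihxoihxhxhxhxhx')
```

['hx', 'hx']

The backreference `\1` re-matches whatever the first group consumed, character for character.
Matches: at [8:12] match 'hxhx', group 1 = 'hx'; at [12:16] match 'hxhx', group 1 = 'hx'.
`findall` collects group 1 from each match (2 total).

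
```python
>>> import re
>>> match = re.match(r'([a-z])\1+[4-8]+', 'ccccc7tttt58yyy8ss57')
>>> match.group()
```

'ccccc7'

`match` is anchored at position 0; if the pattern doesn't fit there, it returns None.
The match spans [0:6] → 'ccccc7'.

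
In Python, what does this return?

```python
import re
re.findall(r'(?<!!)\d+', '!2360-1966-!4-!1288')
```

['360', '1966', '288']

The negative lookahead/lookbehind blocks any match where the forbidden context is present.
Since nothing is captured, `findall` lists the 3 matched substrings directly.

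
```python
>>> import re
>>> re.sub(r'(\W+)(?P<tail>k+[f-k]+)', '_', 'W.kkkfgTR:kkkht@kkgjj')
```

'W_TR_t_'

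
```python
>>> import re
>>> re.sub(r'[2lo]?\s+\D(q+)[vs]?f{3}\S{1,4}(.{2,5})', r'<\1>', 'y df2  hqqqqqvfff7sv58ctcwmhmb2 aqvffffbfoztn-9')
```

'y df<qqqqq>mhmb<q>'

This matches optionally one of [2lo], then one or more of whitespace, then a non-digit; then one or more of a literal 'q' (captured); then optionally one of [vs], then exactly 3 of a literal 'f', then 1 to 4 of a non-whitespace character; then 2 to 5 of any character (captured).
Matches: at [4:26] → '2  hqqqqqvfff7sv58ctcw'; at [30:47] → '2 aqvffffbfoztn-9'.
`\1` in the replacement pulls in group 1's text for each match.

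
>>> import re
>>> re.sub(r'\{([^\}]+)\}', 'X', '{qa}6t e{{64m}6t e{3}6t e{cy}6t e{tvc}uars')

Every occurrence is swapped for 'X'.

'X6t eX6t eX6t eX6t eXuars'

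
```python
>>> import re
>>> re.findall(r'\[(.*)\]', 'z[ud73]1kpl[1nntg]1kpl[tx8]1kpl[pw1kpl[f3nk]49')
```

['ud73]1kpl[1nntg]1kpl[tx8]1kpl[pw1kpl[f3nk']

Matches: at [1:44] match '[ud73]1kpl[1nntg]1kpl[tx8]1kpl[pw1kpl[f3nk]', group 1 = 'ud73]1kpl[1nntg]1kpl[tx8]1kpl[pw1kpl[f3nk'.
Because there's exactly one group, `findall` drops the full match and keeps group 1 from the one hit.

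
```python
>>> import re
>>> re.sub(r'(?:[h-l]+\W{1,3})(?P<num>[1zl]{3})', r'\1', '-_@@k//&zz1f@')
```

This matches one or more of a character in [h-l], then 1 to 3 of a non-word character (non-capturing group); then exactly 3 of one of [1zl] (captured as 'num').
Matches: at [4:11] → 'k//&zz1'.
`\1` in the replacement pulls in group 1's text for each match.

'-_@@zz1f@'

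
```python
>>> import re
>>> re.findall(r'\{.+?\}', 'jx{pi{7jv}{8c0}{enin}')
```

['{pi{7jv}', '{8c0}', '{enin}']

A `+?`/`*?`/`{m,n}?` starts at its minimum and grows only as far as needed for what follows to match.
`findall` yields the raw match text (3 of them) because the pattern has no groups.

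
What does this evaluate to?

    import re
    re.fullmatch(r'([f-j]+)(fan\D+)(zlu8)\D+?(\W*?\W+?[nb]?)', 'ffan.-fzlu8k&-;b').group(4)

'&-;b'

This matches one or more of a character in [f-j] (captured); then the literal 'fan', then one or more of a non-digit (captured); then the literal 'zlu', then the literal '8' (captured); then one or more of a non-digit (lazy); then zero or more of a non-word character (lazy), then one or more of a non-word character (lazy), then optionally one of [nb] (captured).
Because the quantifier is non-greedy, it stops expanding at the earliest point where the rest of the pattern can succeed.
`re.fullmatch` is like wrapping the pattern in `^…$` (in single-line mode).
The match spans [0:16] → 'ffan.-fzlu8k&-;b'.
Captured: group 1 = 'f', group 2 = 'fan.-f', group 3 = 'zlu8', group 4 = '&-;b'.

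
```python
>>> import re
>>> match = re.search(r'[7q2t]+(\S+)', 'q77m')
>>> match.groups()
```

('m',)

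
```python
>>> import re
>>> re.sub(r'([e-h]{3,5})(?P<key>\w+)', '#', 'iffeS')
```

'i#'

Pattern: 3 to 5 of a character in [e-h] (captured); then one or more of a word character (captured as 'key').
Matches: at [1:5] → 'ffeS'.
Every occurrence is swapped for '#'.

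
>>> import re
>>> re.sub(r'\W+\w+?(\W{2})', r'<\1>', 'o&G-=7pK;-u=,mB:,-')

The pattern matches one or more of a non-word character, then one or more of a word character (lazy); then exactly 2 of a non-word character (captured).
Matches: at [1:5] → '&G-='; at [8:13] → ';-u=,'.
`\1` in the replacement pulls in group 1's text for each match.

'o<-=>7pK<=,>mB:,-'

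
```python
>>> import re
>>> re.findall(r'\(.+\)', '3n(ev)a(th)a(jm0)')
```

['(ev)a(th)a(jm0)']

Since nothing is captured, `findall` lists the 1 matched substring directly.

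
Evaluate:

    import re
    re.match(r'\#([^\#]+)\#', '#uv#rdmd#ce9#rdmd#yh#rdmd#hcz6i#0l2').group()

'#uv#'

With `match`, the pattern is implicitly anchored at the beginning.
The match spans [0:4] → '#uv#'.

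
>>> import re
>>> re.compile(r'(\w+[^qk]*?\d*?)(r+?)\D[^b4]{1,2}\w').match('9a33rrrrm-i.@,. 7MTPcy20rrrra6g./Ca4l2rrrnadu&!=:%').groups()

('9a33rrrrm-i.@,. 7MTPcy20', 'r')

The match spans [0:29] → '9a33rrrrm-i.@,. 7MTPcy20rrrra'.
Captured: group 1 = '9a33rrrrm-i.@,. 7MTPcy20', group 2 = 'r'.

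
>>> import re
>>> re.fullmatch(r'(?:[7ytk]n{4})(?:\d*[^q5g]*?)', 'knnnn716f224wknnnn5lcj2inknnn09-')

None

For `fullmatch`, every character of the input must be accounted for by the pattern.
Here there's no way to consume every character, so the call returns None.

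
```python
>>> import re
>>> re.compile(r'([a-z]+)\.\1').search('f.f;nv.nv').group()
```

'f.f'

`\1` has to match the exact text group 1 already captured.
The match spans [0:3] → 'f.f'.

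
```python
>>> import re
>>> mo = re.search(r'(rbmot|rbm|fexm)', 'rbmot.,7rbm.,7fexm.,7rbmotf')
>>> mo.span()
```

Alternation tries branches left to right and keeps the first one that lets the overall match succeed at that position.
`search` walks the string left to right and returns the first match it finds.
The match spans [0:5] → 'rbmot'.
Captured: group 1 = 'rbmot'.

(0, 5)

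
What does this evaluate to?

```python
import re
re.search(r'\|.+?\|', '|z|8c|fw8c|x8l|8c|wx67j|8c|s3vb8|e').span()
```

(0, 3)

A non-greedy quantifier consumes as few characters as it can — just enough that the remainder of the pattern still matches from where it stops; whatever follows it matches normally.
The match spans [0:3] → '|z|'.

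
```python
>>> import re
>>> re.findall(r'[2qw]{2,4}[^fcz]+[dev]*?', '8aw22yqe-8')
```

['w22yqe-8']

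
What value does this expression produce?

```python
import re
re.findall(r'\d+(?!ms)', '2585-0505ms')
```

The negative lookahead/lookbehind blocks any match where the forbidden context is present.
`findall` yields the raw match text (2 of them) because the pattern has no groups.

['2585', '050']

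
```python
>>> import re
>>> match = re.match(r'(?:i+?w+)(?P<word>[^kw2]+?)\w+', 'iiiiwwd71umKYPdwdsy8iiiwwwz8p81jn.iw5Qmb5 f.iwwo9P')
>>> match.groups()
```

('d',)

The match spans [0:33] → 'iiiiwwd71umKYPdwdsy8iiiwwwz8p81jn'.
Captured: group 1 = 'd'.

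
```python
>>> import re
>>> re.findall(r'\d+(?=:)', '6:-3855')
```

['6']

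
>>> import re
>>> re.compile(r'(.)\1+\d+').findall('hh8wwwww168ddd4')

A backreference is literal: `\1` must see the identical characters the first group matched.
One capturing group, so `findall` returns just the captured substring from each match — 3 in all.

['h', 'w', 'd']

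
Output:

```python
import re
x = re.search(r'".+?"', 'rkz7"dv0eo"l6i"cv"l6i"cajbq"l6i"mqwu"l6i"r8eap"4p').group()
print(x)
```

A non-greedy quantifier consumes as few characters as it can — just enough that the remainder of the pattern still matches from where it stops; whatever follows it matches normally.
The match spans [4:11] → '"dv0eo"'.

"dv0eo"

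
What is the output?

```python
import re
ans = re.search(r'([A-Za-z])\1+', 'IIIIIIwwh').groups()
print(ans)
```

('I',)

The match spans [0:6] → 'IIIIII'.
Captured: group 1 = 'I'.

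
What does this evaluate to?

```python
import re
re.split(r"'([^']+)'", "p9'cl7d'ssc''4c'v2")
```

['p9', 'cl7d', "ssc'", '4c', 'v2']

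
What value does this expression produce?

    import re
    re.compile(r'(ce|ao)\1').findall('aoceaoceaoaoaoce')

['ao']

The backreference `\1` re-matches whatever the first group consumed, character for character.
With a single group, `findall` returns only what that group captured — 1 item.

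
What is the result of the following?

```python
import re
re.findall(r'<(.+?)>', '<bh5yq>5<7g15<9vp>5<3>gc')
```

Matches: at [0:7] match '<bh5yq>', group 1 = 'bh5yq'; at [8:18] match '<7g15<9vp>', group 1 = '7g15<9vp'; at [19:22] match '<3>', group 1 = '3'.
Because there's exactly one group, `findall` drops the full match and keeps group 1 from each hit.

['bh5yq', '7g15<9vp', '3']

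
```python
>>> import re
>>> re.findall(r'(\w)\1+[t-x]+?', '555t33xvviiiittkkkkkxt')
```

['5', '3', 'i', 'k']

A backreference is literal: `\1` must see the identical characters the first group matched.
Scanning left to right: at [0:4] match '555t', group 1 = '5'; at [4:7] match '33x', group 1 = '3'; at [9:14] match 'iiiit', group 1 = 'i'; at [15:21] match 'kkkkkx', group 1 = 'k'.
Because there's exactly one group, `findall` drops the full match and keeps group 1 from each hit.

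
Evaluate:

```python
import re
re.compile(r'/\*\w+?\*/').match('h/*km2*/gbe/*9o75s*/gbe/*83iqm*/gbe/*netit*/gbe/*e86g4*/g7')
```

None

`re.match` won't scan ahead — the pattern has to work from the very first character.
Here the string doesn't start with a match, so the call returns None.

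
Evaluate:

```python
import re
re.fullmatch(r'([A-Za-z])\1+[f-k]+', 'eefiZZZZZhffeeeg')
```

A backreference is literal: `\1` must see the identical characters the first group matched.
`fullmatch` succeeds only if the pattern covers the string from start to end.
Here the string isn't matched end-to-end, so the call returns None.

None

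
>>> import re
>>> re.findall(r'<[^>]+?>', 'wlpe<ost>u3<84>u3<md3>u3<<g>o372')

['<ost>', '<84>', '<md3>', '<<g>']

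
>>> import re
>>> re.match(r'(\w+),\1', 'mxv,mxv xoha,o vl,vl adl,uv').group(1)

A backreference is literal: `\1` must see the identical characters the first group matched.
`re.match` won't scan ahead — the pattern has to work from the very first character.
The match spans [0:7] → 'mxv,mxv'.
Captured: group 1 = 'mxv'.

'mxv'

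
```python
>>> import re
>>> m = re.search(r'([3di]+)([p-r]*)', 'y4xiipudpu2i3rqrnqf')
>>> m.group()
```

'iip'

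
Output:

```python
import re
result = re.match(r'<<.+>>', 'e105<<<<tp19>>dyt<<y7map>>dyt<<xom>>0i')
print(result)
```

None

`match` is anchored at position 0; if the pattern doesn't fit there, it returns None.
Here the pattern fails at index 0, so the call returns None.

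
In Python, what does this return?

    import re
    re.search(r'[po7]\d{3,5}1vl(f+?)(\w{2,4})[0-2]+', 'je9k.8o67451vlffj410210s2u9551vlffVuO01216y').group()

This matches one of [po7], then 3 to 5 of a digit, then the literal '1vl'; then one or more of a literal 'f' (lazy) (captured); then 2 to 4 of a word character (captured); then one or more of a character in [0-2].
Unlike `match`, `search` isn't anchored — it looks for the pattern anywhere in the string.
The match spans [6:23] → 'o67451vlffj410210'.
Captured: group 1 = 'f', group 2 = 'fj41'.

'o67451vlffj410210'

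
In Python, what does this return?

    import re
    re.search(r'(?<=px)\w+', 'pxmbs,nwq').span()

Because the assertion is zero-width, the text it checks is not consumed and won't appear in the result.
Unlike `match`, `search` isn't anchored — it looks for the pattern anywhere in the string.
The match spans [2:5] → 'mbs'.

(2, 5)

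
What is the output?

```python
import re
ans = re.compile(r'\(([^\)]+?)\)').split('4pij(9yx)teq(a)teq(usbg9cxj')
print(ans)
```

With a capturing group present, the delimiter's captured portion is kept in the result list.

['4pij', '9yx', 'teq', 'a', 'teq(usbg9cxj']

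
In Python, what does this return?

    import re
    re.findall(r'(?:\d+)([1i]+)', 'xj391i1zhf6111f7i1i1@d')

['i1', '1', 'i1i1']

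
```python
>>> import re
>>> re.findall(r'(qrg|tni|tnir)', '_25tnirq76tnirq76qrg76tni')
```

['tni', 'tni', 'qrg', 'tni']

The regex engine tests alternatives in the order written; an earlier branch that matches wins even if a later one would match more.
Scanning left to right: at [3:6] match 'tni', group 1 = 'tni'; at [10:13] match 'tni', group 1 = 'tni'; at [17:20] match 'qrg', group 1 = 'qrg'; at [22:25] match 'tni', group 1 = 'tni'.
With a single group, `findall` returns only what that group captured — 4 items.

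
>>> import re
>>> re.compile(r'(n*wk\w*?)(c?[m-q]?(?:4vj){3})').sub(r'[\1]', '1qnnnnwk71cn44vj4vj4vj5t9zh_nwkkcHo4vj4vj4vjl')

'1q[nnnnwk71cn4]5t9zh_[nwkkcH]l'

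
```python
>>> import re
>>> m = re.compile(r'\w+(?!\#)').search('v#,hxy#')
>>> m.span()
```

The negative lookahead/lookbehind blocks any match where the forbidden context is present.
`re.search` tries every starting position until one works.
The match spans [3:5] → 'hx'.

(3, 5)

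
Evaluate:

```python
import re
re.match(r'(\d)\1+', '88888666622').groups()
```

('8',)

The match spans [0:5] → '88888'.
Captured: group 1 = '8'.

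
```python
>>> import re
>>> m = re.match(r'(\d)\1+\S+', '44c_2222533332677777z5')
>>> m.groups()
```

After group 1 captures some text, `\1` only succeeds where that same text appears again.
`re.match` only tries the pattern at the start of the string.
The match spans [0:22] → '44c_2222533332677777z5'.
Captured: group 1 = '4'.

('4',)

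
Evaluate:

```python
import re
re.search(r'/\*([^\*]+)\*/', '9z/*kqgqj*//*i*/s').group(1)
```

`re.search` tries every starting position until one works.
The match spans [2:11] → '/*kqgqj*/'.
Captured: group 1 = 'kqgqj'.

'kqgqj'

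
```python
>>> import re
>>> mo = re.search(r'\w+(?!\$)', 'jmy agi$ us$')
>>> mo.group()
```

The negative lookahead/lookbehind blocks any match where the forbidden context is present.
Unlike `match`, `search` isn't anchored — it looks for the pattern anywhere in the string.
The match spans [0:3] → 'jmy'.

'jmy'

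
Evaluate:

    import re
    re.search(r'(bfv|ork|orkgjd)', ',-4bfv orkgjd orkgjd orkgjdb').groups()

('bfv',)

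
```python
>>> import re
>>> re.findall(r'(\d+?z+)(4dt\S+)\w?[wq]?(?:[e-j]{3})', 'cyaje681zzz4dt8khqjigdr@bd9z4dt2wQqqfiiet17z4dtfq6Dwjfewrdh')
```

Pattern: one or more of a digit (lazy), then one or more of the literal 'z' (captured); then the literal '4dt', then one or more of a non-whitespace character (captured); then optionally a word character, then optionally one of [wq]; then exactly 3 of a character in [e-j] (non-capturing group).
Matches: at [5:55] match '681zzz4dt8khqjigdr@bd9z4dt2wQqqfiiet17z4dtfq6Dwjfe', groups = ('681zzz', '4dt8khqjigdr@bd9z4dt2wQqqfiiet17z4dtfq6Dw').
Multiple groups make `findall` return tuples — one 2-tuple for the one match.

[('681zzz', '4dt8khqjigdr@bd9z4dt2wQqqfiiet17z4dtfq6Dw')]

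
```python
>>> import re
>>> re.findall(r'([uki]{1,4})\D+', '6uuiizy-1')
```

The pattern matches 1 to 4 of one of [uki] (captured); then one or more of a non-digit.
Because there's exactly one group, `findall` drops the full match and keeps group 1 from the one hit.

['uuii']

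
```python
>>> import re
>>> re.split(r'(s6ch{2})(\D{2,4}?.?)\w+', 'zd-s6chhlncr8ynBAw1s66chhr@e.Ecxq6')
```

Pattern: the literal 's6c', then exactly 2 of a literal 'h' (captured); then 2 to 4 of a non-digit (lazy), then optionally any character (captured); then one or more of a word character.
Matches to split on: at [3:26] → 's6chhlncr8ynBAw1s66chhr'.
Because the pattern has a capturing group, `split` also inserts each captured text between the pieces.

['zd-', 's6chh', 'lnc', '@e.Ecxq6']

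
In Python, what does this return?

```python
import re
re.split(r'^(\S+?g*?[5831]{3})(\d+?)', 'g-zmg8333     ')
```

The pattern matches anchored at the start of the string; then one or more of a non-whitespace character (lazy), then zero or more of a literal 'g' (lazy), then exactly 3 of one of [5831] (captured); then one or more of a digit (lazy) (captured).
Matches to split on: at [0:9] → 'g-zmg8333'.
With a capturing group present, the delimiter's captured portion is kept in the result list.

['', 'g-zmg833', '3', '     ']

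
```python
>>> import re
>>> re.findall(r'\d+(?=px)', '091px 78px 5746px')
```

['091', '78', '5746']

The `(?=…)`/`(?<=…)` assertion just peeks at neighbouring text; it doesn't advance the match position.
Scanning left to right: at [0:3] → '091'; at [6:8] → '78'; at [11:15] → '5746'.
Since nothing is captured, `findall` lists the 3 matched substrings directly.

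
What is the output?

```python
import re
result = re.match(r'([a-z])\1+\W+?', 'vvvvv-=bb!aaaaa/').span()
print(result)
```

(0, 6)

`\1` has to match the exact text group 1 already captured.
`re.match` won't scan ahead — the pattern has to work from the very first character.
The match spans [0:6] → 'vvvvv-'.
Captured: group 1 = 'v'.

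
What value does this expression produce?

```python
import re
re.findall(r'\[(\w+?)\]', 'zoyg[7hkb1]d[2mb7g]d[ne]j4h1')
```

['7hkb1', '2mb7g', 'ne']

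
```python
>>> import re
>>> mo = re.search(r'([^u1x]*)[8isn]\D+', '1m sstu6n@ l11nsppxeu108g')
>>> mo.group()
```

'm sstu'

The pattern matches zero or more of any character except [u1x] (captured); then one of [8isn], then one or more of a non-digit.
`re.search` scans for the first position where the pattern succeeds.
The match spans [1:7] → 'm sstu'.
Captured: group 1 = 'm s'.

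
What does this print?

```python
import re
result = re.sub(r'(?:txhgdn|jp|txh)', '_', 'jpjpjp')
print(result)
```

___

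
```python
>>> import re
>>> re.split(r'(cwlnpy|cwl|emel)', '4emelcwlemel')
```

['4', 'emel', '', 'cwl', '', 'emel', '']

Matches to split on: at [1:5] → 'emel'; at [5:8] → 'cwl'; at [8:12] → 'emel'.
The group in the pattern means `split` returns the separators' captures alongside the pieces.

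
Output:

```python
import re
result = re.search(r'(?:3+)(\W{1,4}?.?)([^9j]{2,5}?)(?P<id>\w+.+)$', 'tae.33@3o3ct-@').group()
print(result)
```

33@3o3ct-@

The pattern matches one or more of a literal '3' (non-capturing group); then 1 to 4 of a non-word character (lazy), then optionally any character (captured); then 2 to 5 of any character except [9j] (lazy) (captured); then one or more of a word character, then one or more of any character (captured as 'id'); then anchored at the end.
`search` walks the string left to right and returns the first match it finds.
The match spans [4:14] → '33@3o3ct-@'.
Captured: group 1 = '@3', group 2 = 'o3', group 3 = 'ct-@'.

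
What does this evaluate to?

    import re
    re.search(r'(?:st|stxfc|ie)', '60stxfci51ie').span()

(2, 4)

Alternation isn't longest-match — the leftmost alternative that fits at this position is chosen.
`re.search` scans for the first position where the pattern succeeds.
The match spans [2:4] → 'st'.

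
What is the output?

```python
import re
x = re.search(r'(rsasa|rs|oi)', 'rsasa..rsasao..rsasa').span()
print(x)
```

Alternation tries branches left to right and keeps the first one that lets the overall match succeed at that position.
The match spans [0:5] → 'rsasa'.

(0, 5)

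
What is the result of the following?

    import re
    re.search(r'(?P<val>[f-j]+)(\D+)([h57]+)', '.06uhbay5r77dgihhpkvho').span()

(4, 9)

Pattern: one or more of a character in [f-j] (captured as 'val'); then one or more of a non-digit (captured); then one or more of one of [h57] (captured).
The match spans [4:9] → 'hbay5'.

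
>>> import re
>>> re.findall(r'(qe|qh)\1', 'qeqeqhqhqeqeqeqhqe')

['qe', 'qh', 'qe']

A backreference is literal: `\1` must see the identical characters the first group matched.
Matches: at [0:4] match 'qeqe', group 1 = 'qe'; at [4:8] match 'qhqh', group 1 = 'qh'; at [8:12] match 'qeqe', group 1 = 'qe'.
One capturing group, so `findall` returns just the captured substring from each match — 3 in all.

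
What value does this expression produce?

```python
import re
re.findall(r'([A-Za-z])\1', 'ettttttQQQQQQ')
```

['t', 't', 't', 'Q', 'Q', 'Q']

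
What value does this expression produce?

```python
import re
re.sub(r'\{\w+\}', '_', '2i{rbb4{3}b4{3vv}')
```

Matches: at [7:10] → '{3}'; at [12:17] → '{3vv}'.
Every occurrence is swapped for '_'.

'2i{rbb4_b4_'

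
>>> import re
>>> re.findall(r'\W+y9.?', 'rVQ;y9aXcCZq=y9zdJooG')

[';y9a', '=y9z']

This matches one or more of a non-word character; then the literal 'y9', then optionally any character.
Scanning left to right: at [3:7] → ';y9a'; at [12:16] → '=y9z'.
No capturing groups, so `findall` returns the 2 full match strings.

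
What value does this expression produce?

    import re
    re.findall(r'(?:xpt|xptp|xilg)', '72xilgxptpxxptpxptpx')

The regex engine tests alternatives in the order written; an earlier branch that matches wins even if a later one would match more.
With no groups in the pattern, `findall` gives back each whole match — 4 here.

['xilg', 'xpt', 'xpt', 'xpt']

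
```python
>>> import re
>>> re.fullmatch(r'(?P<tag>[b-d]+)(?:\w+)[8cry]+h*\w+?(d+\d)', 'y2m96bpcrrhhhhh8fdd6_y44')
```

The pattern matches one or more of a character in [b-d] (captured as 'tag'); then one or more of a word character (non-capturing group); then one or more of one of [8cry]; then zero or more of a literal 'h'; then one or more of a word character (lazy); then one or more of the literal 'd', then a digit (captured).
`re.fullmatch` requires the pattern to consume the entire string.
Here the pattern can't cover the whole string, so the call returns None.

None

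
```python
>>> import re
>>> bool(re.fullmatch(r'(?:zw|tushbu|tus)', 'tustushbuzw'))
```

False

For `fullmatch`, every character of the input must be accounted for by the pattern.
Here the string isn't matched end-to-end, so the call returns None, and `bool(None)` is False.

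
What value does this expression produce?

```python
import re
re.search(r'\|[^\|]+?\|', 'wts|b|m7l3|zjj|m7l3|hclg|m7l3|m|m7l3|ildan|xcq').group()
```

'|b|'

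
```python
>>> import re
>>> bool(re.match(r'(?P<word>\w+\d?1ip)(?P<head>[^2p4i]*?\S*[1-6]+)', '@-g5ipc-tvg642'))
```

This matches one or more of a word character, then optionally a digit, then the literal '1ip' (captured as 'word'); then zero or more of any character except [2p4i] (lazy), then zero or more of a non-whitespace character, then one or more of a character in [1-6] (captured as 'head').
With `match`, the pattern is implicitly anchored at the beginning.
Here the string doesn't start with a match, so the call returns None, and `bool(None)` is False.

False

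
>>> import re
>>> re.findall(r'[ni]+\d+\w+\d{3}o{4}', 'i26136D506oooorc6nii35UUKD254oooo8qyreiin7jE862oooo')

['i26136D506oooorc6nii35UUKD254oooo8qyreiin7jE862oooo']

The pattern matches one or more of one of [ni], then one or more of a digit; then one or more of a word character; then exactly 3 of a digit, then exactly 4 of the literal 'o'.
`findall` yields the raw match text (1 of them) because the pattern has no groups.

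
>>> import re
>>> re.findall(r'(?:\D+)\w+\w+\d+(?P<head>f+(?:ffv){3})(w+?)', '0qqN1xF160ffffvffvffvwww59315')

[('ffffvffvffv', 'w')]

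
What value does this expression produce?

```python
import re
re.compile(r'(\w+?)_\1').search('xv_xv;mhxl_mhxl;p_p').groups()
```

('xv',)

`\1` has to match the exact text group 1 already captured.
Unlike `match`, `search` isn't anchored — it looks for the pattern anywhere in the string.
The match spans [0:5] → 'xv_xv'.
Captured: group 1 = 'xv'.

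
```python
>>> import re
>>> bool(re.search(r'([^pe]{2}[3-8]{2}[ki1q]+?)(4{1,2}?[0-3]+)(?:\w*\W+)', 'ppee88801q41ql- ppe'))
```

This matches exactly 2 of any character except [pe], then exactly 2 of a character in [3-8], then one or more of one of [ki1q] (lazy) (captured); then 1 to 2 of a literal '4' (lazy), then one or more of a character in [0-3] (captured); then zero or more of a word character, then one or more of a non-word character (non-capturing group).
`re.search` tries every starting position until one works.
Here nothing in the string fits, so the call returns None, and `bool(None)` is False.

False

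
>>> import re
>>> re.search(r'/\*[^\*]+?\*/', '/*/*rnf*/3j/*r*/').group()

'/*rnf*/'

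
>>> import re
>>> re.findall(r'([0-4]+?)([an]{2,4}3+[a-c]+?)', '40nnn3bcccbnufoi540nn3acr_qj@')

The `?` after the quantifier makes it lazy — it takes as little as possible before letting the rest of the pattern try.
With 2 capturing groups, `findall` returns a 2-tuple per match.

[('40', 'nnn3b'), ('40', 'nn3a')]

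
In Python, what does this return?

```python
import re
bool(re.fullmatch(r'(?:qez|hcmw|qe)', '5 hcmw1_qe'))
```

False

`fullmatch` succeeds only if the pattern covers the string from start to end.
Here the pattern can't cover the whole string, so the call returns None, and `bool(None)` is False.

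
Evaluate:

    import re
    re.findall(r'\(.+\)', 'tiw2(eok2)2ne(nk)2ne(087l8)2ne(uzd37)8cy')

Matches: at [4:37] → '(eok2)2ne(nk)2ne(087l8)2ne(uzd37)'.
`findall` yields the raw match text (1 of them) because the pattern has no groups.

['(eok2)2ne(nk)2ne(087l8)2ne(uzd37)']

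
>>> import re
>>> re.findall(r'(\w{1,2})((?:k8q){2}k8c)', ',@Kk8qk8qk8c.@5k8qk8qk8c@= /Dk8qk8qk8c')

[('K', 'k8qk8qk8c'), ('5', 'k8qk8qk8c'), ('D', 'k8qk8qk8c')]

The pattern matches 1 to 2 of a word character (captured); then the literal 'k8q' repeated 2 times, then the literal 'k8c' (captured).
Walking the string: at [2:12] match 'Kk8qk8qk8c', groups = ('K', 'k8qk8qk8c'); at [14:24] match '5k8qk8qk8c', groups = ('5', 'k8qk8qk8c'); at [28:38] match 'Dk8qk8qk8c', groups = ('D', 'k8qk8qk8c').
2 groups means each result is a tuple of 2 captured strings — 3 here.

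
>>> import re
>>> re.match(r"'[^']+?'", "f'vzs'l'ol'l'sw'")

`re.match` won't scan ahead — the pattern has to work from the very first character.
Here the pattern fails at index 0, so the call returns None.

None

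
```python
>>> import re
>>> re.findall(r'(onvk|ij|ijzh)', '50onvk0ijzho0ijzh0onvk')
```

Alternation tries branches left to right and keeps the first one that lets the overall match succeed at that position.
Walking the string: at [2:6] match 'onvk', group 1 = 'onvk'; at [7:9] match 'ij', group 1 = 'ij'; at [13:15] match 'ij', group 1 = 'ij'; at [18:22] match 'onvk', group 1 = 'onvk'.
With a single group, `findall` returns only what that group captured — 4 items.

['onvk', 'ij', 'ij', 'onvk']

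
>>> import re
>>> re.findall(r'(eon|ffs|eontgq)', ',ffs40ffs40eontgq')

['ffs', 'ffs', 'eon']

`|` is ordered: at each position the engine commits to the first alternative that works.
Scanning left to right: at [1:4] match 'ffs', group 1 = 'ffs'; at [6:9] match 'ffs', group 1 = 'ffs'; at [11:14] match 'eon', group 1 = 'eon'.
With a single group, `findall` returns only what that group captured — 3 items.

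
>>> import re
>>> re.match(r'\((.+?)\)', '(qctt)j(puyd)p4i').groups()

('qctt',)

The match spans [0:6] → '(qctt)'.
Captured: group 1 = 'qctt'.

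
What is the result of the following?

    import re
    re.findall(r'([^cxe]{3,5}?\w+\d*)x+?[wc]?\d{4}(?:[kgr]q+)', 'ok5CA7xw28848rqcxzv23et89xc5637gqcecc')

['ok5CA7xw28848rqcxzv23et89']

The pattern matches 3 to 5 of any character except [cxe] (lazy), then one or more of a word character, then zero or more of a digit (captured); then one or more of the literal 'x' (lazy), then optionally one of [wc], then exactly 4 of a digit; then one of [kgr], then one or more of a literal 'q' (non-capturing group).
Scanning left to right: at [0:33] match 'ok5CA7xw28848rqcxzv23et89xc5637gq', group 1 = 'ok5CA7xw28848rqcxzv23et89'.
One capturing group, so `findall` returns just the captured substring from the one match — 1 in all.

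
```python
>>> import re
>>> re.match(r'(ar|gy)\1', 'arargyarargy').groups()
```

('ar',)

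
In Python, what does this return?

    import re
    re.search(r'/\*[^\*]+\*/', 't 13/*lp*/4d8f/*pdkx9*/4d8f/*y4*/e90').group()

'/*lp*/'

`search` walks the string left to right and returns the first match it finds.
The match spans [4:10] → '/*lp*/'.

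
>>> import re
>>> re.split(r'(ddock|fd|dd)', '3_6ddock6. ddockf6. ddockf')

['3_6', 'ddock', '6. ', 'ddock', 'f6. ', 'ddock', 'f']

Alternation isn't longest-match — the leftmost alternative that fits at this position is chosen.
Matches to split on: at [3:8] → 'ddock'; at [11:16] → 'ddock'; at [20:25] → 'ddock'.
The group in the pattern means `split` returns the separators' captures alongside the pieces.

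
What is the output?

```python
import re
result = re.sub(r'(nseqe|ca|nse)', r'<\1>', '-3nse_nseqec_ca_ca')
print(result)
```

Alternation isn't longest-match — the leftmost alternative that fits at this position is chosen.
Matches: at [2:5] → 'nse'; at [6:11] → 'nseqe'; at [13:15] → 'ca'; at [16:18] → 'ca'.
The replacement refers to a captured group, so each match is rewritten using its own captured text.

-3<nse>_<nseqe>c_<ca>_<ca>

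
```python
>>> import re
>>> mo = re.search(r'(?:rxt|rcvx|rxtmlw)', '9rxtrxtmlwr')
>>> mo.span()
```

The match spans [1:4] → 'rxt'.

(1, 4)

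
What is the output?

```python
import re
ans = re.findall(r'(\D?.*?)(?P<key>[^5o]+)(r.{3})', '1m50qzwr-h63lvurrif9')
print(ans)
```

[('1m5', '0qzwr-h63lvur', 'rif9')]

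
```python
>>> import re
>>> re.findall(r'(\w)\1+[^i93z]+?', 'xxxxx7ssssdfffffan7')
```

['x', 's', 'f']

After group 1 captures some text, `\1` only succeeds where that same text appears again.
Walking the string: at [0:6] match 'xxxxx7', group 1 = 'x'; at [6:11] match 'ssssd', group 1 = 's'; at [11:17] match 'fffffa', group 1 = 'f'.
With a single group, `findall` returns only what that group captured — 3 items.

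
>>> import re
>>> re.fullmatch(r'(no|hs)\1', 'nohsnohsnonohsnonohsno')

None

`re.fullmatch` is like wrapping the pattern in `^…$` (in single-line mode).
Here there's no way to consume every character, so the call returns None.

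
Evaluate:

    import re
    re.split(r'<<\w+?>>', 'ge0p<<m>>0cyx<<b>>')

['ge0p', '0cyx', '']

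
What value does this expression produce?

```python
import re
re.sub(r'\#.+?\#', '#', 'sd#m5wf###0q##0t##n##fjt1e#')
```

'sd#####'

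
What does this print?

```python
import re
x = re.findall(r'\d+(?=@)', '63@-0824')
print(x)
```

Lookahead/lookbehind check context without consuming it, so the matched span excludes the asserted characters.
Walking the string: at [0:2] → '63'.
Since nothing is captured, `findall` lists the 1 matched substring directly.

['63']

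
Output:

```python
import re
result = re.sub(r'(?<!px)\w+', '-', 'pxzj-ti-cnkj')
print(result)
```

Because the assertion is negative and zero-width, positions next to the forbidden text are skipped.
Each match is replaced by '-'.

-----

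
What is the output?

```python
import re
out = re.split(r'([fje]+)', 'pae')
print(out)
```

This matches one or more of one of [fje] (captured).
Matches to split on: at [2:3] → 'e'.
`re.split` interleaves the captured-group text with the surrounding fragments.

['pa', 'e', '']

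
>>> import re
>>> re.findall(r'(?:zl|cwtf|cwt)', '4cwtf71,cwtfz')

['cwtf', 'cwtf']

Alternation isn't longest-match — the leftmost alternative that fits at this position is chosen.
Matches: at [1:5] → 'cwtf'; at [8:12] → 'cwtf'.
Since nothing is captured, `findall` lists the 2 matched substrings directly.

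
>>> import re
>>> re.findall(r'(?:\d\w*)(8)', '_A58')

This matches a digit, then zero or more of a word character (non-capturing group); then a literal '8' (captured).
Matches: at [2:4] match '58', group 1 = '8'.
One capturing group, so `findall` returns just the captured substring from the one match — 1 in all.

['8']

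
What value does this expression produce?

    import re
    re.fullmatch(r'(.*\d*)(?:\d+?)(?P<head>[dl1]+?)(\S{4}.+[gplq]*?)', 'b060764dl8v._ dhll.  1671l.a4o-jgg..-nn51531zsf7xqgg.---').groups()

('b060764dl8v._ dhll.  1671l.a4o-jgg..-nn515', '1', 'zsf7xqgg.---')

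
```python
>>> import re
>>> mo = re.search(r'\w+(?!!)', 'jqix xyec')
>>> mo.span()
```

(0, 4)

Because the assertion is negative and zero-width, positions next to the forbidden text are skipped.
`re.search` tries every starting position until one works.
The match spans [0:4] → 'jqix'.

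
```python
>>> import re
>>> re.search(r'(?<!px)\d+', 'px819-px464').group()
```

`(?!…)`/`(?<!…)` only lets a position through if the neighbouring text does NOT match; no characters are consumed.
The match spans [3:5] → '19'.

'19'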